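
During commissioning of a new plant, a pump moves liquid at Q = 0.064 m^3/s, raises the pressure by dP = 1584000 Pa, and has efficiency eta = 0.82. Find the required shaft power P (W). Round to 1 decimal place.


P = Q * dP / eta
P = 0.064 * 1584000 / 0.82
P = 101376.0 / 0.82
P = 123629.3 W


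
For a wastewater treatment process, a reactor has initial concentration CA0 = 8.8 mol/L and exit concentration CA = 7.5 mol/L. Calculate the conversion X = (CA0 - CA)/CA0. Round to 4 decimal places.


X = (CA0 - CA) / CA0
X = (8.8 - 7.5) / 8.8
X = 1.3 / 8.8
X = 0.1477


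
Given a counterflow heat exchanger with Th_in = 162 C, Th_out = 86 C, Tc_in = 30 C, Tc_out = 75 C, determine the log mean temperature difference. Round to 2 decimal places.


dT1 = Th_in - Tc_out = 162 - 75 = 87
dT2 = Th_out - Tc_in = 86 - 30 = 56
LMTD = (dT1 - dT2) / ln(dT1/dT2)
LMTD = (87 - 56) / ln(87/56)
LMTD = 70.37 K


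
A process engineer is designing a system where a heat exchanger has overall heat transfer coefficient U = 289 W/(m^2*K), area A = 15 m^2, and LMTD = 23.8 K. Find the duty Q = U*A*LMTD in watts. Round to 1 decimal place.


Q = U * A * LMTD
Q = 289 * 15 * 23.8
Q = 103173.0 W


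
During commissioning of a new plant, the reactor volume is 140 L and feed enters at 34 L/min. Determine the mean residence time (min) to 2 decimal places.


tau = V / v0
tau = 140 / 34
tau = 4.12 min


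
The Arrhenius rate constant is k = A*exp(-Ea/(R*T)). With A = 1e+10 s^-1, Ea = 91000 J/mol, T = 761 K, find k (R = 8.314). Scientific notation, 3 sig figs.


k = A * exp(-Ea/(R*T))
k = 1e+10 * exp(-91000 / (8.314 * 761))
k = 1e+10 * exp(-14.382908)
k = 5.67e+03


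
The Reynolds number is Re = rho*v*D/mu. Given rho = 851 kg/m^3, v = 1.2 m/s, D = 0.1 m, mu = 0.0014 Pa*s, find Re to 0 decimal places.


Re = rho * v * D / mu
Re = 851 * 1.2 * 0.1 / 0.0014
Re = 102.12 / 0.0014
Re = 72943


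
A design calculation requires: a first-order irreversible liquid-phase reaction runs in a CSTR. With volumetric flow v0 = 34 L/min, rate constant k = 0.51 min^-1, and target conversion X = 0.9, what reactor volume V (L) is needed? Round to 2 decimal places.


V = v0 * X / (k * (1 - X))
V = 34 * 0.9 / (0.51 * (1 - 0.9))
V = 30.6 / (0.51 * 0.1)
V = 30.6 / 0.051
V = 600.00 L


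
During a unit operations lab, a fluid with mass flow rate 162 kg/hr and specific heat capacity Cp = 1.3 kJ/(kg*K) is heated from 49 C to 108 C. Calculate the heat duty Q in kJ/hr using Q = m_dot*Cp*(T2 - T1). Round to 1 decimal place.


Q = m_dot * Cp * (T2 - T1)
Q = 162 * 1.3 * (108 - 49)
Q = 162 * 1.3 * 59
Q = 12425.4 kJ/hr


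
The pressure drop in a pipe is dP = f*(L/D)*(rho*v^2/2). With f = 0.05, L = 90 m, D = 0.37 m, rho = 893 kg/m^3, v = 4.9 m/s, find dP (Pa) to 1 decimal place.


dP = f * (L/D) * (rho*v^2/2)
dP = 0.05 * (90/0.37) * (893*4.9^2/2)
L/D = 243.24324324
rho*v^2/2 = 893*24.01/2 = 10720.465
dP = 0.05 * 243.24324324 * 10720.465
dP = 130384.0 Pa


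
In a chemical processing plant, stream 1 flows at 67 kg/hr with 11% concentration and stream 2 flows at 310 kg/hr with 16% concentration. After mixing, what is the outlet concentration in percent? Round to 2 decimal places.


Mass balance on solute: F1*x1 + F2*x2 = F3*x3
F3 = F1 + F2 = 67 + 310 = 377 kg/hr
x3 = (F1*x1 + F2*x2)/F3
x3 = (67*0.11 + 310*0.16) / 377
x3 = 15.11%


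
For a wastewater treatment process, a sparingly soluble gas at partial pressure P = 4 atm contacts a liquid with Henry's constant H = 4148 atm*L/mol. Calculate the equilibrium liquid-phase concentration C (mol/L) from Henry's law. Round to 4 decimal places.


C = P / H
C = 4 / 4148
C = 0.0010 mol/L


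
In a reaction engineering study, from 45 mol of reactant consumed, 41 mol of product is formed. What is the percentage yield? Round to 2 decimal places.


Yield = (moles product / moles consumed) * 100%
Yield = (41 / 45) * 100
Yield = 0.9111 * 100
Yield = 91.11%


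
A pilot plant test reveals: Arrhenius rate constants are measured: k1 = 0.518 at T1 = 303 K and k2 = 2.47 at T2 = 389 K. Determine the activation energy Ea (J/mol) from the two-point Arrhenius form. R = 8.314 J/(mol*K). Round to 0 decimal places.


Ea = R * ln(k2/k1) / (1/T1 - 1/T2)
ln(k2/k1) = ln(2.47/0.518) = 1.5619982
1/T1 - 1/T2 = 1/303 - 1/389 = 0.000729635946
Ea = 8.314 * 1.5619982 / 0.000729635946
Ea = 17799 J/mol


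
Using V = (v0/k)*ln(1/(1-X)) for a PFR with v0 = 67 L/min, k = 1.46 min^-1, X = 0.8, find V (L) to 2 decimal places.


V = (v0/k) * ln(1/(1-X))
V = (67/1.46) * ln(1/(1-0.8))
V = 45.890411 * ln(5.0)
V = 45.890411 * 1.609438
V = 73.86 L


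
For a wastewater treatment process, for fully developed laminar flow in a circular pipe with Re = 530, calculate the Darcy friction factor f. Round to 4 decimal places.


f = 64 / Re
f = 64 / 530
f = 0.1208


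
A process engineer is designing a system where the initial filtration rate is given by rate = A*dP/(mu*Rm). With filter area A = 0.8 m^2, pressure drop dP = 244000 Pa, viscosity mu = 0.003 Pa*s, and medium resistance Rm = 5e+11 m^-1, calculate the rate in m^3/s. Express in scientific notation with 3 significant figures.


rate = A * dP / (mu * Rm)
rate = 0.8 * 244000 / (0.003 * 5e+11)
rate = 195200.0 / 1.500e+09
rate = 1.30e-04 m^3/s


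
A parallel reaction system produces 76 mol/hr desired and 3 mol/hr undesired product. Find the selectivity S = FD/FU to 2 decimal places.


S = desired product rate / undesired product rate
S = 76 / 3
S = 25.33


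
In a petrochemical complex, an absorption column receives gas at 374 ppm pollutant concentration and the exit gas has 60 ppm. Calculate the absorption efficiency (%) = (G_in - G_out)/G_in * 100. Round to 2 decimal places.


Efficiency = (G_in - G_out) / G_in * 100%
Efficiency = (374 - 60) / 374 * 100
Efficiency = 314 / 374 * 100
Efficiency = 83.96%


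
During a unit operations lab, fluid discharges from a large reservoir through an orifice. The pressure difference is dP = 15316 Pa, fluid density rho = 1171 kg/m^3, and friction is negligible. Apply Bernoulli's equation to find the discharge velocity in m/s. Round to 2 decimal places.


v = sqrt(2*dP/rho)
v = sqrt(2*15316/1171)
v = sqrt(26.158839)
v = 5.11 m/s


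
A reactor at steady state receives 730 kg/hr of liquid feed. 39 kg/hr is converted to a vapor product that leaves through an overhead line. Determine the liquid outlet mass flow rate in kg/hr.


Steady-state mass balance on the main outlet: F_out = F_in - F_removed
F_out = 730 - 39
F_out = 691 kg/hr


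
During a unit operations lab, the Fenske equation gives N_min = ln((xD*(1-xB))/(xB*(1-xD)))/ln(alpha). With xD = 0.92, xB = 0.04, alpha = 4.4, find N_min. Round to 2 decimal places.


N_min = ln((xD*(1-xB))/(xB*(1-xD))) / ln(alpha)
Numerator inside ln: 0.8832 / 0.0032 = 276.0
ln(276.0) = 5.620401
ln(alpha) = ln(4.4) = 1.481605
N_min = 5.620401 / 1.481605 = 3.79


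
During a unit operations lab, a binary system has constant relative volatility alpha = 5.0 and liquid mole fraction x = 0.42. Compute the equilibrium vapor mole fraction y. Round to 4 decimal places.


y = alpha*x / (1 + (alpha-1)*x)
y = 5.0*0.42 / (1 + (5.0-1)*0.42)
y = 2.1 / (1 + 1.68)
y = 2.1 / 2.68
y = 0.7836


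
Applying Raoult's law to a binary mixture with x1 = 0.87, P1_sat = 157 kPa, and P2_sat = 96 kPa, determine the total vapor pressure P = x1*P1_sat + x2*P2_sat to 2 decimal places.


P = x1*P1_sat + x2*P2_sat
x2 = 1 - x1 = 1 - 0.87 = 0.13
P = 0.87*157 + 0.13*96
P = 136.59 + 12.48
P = 149.07 kPa


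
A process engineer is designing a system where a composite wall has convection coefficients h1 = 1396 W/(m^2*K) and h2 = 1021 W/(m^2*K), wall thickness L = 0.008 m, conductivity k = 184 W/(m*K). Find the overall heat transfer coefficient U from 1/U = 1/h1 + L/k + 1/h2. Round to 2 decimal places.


1/U = 1/h1 + L/k + 1/h2
1/U = 1/1396 + 0.008/184 + 1/1021
1/U = 0.0007163324 + 4.34783e-05 + 0.0009794319
1/U = 0.0017392426
U = 574.96 W/(m^2*K)


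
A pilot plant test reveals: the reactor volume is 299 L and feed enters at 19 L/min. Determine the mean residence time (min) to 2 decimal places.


tau = V / v0
tau = 299 / 19
tau = 15.74 min


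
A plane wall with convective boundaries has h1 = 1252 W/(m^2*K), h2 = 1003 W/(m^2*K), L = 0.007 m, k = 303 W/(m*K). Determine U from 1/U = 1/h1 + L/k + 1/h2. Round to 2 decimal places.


1/U = 1/h1 + L/k + 1/h2
1/U = 1/1252 + 0.007/303 + 1/1003
1/U = 0.000798722 + 2.31023e-05 + 0.000997009
1/U = 0.0018188333
U = 549.80 W/(m^2*K)


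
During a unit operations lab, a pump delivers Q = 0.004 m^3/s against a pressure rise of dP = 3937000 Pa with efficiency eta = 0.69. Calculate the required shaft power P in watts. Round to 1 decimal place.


P = Q * dP / eta
P = 0.004 * 3937000 / 0.69
P = 15748.0 / 0.69
P = 22823.2 W


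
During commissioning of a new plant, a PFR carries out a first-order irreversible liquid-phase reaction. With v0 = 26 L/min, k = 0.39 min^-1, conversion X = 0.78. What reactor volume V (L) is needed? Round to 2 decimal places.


V = (v0/k) * ln(1/(1-X))
V = (26/0.39) * ln(1/(1-0.78))
V = 66.666667 * ln(4.545455)
V = 66.666667 * 1.514128
V = 100.94 L


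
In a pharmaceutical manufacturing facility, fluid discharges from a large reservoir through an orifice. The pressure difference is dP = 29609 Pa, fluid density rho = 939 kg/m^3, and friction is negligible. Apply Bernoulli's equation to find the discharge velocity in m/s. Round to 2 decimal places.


v = sqrt(2*dP/rho)
v = sqrt(2*29609/939)
v = sqrt(63.064963)
v = 7.94 m/s


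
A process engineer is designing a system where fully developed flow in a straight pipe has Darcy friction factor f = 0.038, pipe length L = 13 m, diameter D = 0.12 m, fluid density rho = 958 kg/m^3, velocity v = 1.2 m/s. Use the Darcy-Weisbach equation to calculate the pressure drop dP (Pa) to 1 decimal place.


dP = f * (L/D) * (rho*v^2/2)
dP = 0.038 * (13/0.12) * (958*1.2^2/2)
L/D = 108.33333333
rho*v^2/2 = 958*1.44/2 = 689.76
dP = 0.038 * 108.33333333 * 689.76
dP = 2839.5 Pa


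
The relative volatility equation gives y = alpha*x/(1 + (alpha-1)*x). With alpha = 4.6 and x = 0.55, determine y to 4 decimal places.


y = alpha*x / (1 + (alpha-1)*x)
y = 4.6*0.55 / (1 + (4.6-1)*0.55)
y = 2.53 / (1 + 1.98)
y = 2.53 / 2.98
y = 0.8490


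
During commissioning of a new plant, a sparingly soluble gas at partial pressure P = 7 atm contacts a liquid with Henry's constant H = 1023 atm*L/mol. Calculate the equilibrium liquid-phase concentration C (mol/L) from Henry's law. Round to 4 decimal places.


C = P / H
C = 7 / 1023
C = 0.0068 mol/L


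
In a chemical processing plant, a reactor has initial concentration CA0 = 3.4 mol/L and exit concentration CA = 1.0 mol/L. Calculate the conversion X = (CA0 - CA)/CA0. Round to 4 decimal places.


X = (CA0 - CA) / CA0
X = (3.4 - 1.0) / 3.4
X = 2.4 / 3.4
X = 0.7059


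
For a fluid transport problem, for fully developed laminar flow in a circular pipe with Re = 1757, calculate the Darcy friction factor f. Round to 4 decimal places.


f = 64 / Re
f = 64 / 1757
f = 0.0364


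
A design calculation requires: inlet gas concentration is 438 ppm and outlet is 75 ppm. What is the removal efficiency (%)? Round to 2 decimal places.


Efficiency = (G_in - G_out) / G_in * 100%
Efficiency = (438 - 75) / 438 * 100
Efficiency = 363 / 438 * 100
Efficiency = 82.88%


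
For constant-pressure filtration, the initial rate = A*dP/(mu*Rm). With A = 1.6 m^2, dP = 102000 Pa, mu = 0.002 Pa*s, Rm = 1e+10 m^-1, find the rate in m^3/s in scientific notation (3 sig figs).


rate = A * dP / (mu * Rm)
rate = 1.6 * 102000 / (0.002 * 1e+10)
rate = 163200.0 / 2.000e+07
rate = 8.16e-03 m^3/s


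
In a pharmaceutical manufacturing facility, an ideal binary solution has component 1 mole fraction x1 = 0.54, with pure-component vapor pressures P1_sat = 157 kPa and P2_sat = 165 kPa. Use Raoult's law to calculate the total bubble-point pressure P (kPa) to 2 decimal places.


P = x1*P1_sat + x2*P2_sat
x2 = 1 - x1 = 1 - 0.54 = 0.46
P = 0.54*157 + 0.46*165
P = 84.78 + 75.9
P = 160.68 kPa


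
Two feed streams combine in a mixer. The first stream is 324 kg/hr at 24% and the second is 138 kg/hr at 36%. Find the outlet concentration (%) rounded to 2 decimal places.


Mass balance on solute: F1*x1 + F2*x2 = F3*x3
F3 = F1 + F2 = 324 + 138 = 462 kg/hr
x3 = (F1*x1 + F2*x2)/F3
x3 = (324*0.24 + 138*0.36) / 462
x3 = 27.58%


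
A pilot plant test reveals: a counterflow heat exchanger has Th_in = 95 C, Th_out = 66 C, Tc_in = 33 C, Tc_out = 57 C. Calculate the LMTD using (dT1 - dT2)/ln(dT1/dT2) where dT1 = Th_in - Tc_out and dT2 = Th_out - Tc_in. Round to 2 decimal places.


dT1 = Th_in - Tc_out = 95 - 57 = 38
dT2 = Th_out - Tc_in = 66 - 33 = 33
LMTD = (dT1 - dT2) / ln(dT1/dT2)
LMTD = (38 - 33) / ln(38/33)
LMTD = 35.44 K


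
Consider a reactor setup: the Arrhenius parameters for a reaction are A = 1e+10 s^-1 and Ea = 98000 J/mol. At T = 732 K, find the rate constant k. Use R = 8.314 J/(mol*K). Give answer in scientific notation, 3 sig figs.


k = A * exp(-Ea/(R*T))
k = 1e+10 * exp(-98000 / (8.314 * 732))
k = 1e+10 * exp(-16.102933)
k = 1.02e+03


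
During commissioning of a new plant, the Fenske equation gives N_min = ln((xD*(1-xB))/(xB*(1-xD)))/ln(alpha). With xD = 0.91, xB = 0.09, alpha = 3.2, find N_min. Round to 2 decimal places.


N_min = ln((xD*(1-xB))/(xB*(1-xD))) / ln(alpha)
Numerator inside ln: 0.8281 / 0.0081 = 102.234568
ln(102.234568) = 4.62727
ln(alpha) = ln(3.2) = 1.163151
N_min = 4.62727 / 1.163151 = 3.98


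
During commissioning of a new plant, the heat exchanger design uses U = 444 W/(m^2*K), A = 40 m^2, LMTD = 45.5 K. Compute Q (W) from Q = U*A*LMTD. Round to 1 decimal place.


Q = U * A * LMTD
Q = 444 * 40 * 45.5
Q = 808080.0 W


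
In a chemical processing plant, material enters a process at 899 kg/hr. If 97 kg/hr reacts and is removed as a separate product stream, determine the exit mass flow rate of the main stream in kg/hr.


Steady-state mass balance on the main outlet: F_out = F_in - F_removed
F_out = 899 - 97
F_out = 802 kg/hr


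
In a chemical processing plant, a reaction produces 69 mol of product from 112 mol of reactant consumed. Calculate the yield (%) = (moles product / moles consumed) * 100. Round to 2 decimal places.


Yield = (moles product / moles consumed) * 100%
Yield = (69 / 112) * 100
Yield = 0.6161 * 100
Yield = 61.61%


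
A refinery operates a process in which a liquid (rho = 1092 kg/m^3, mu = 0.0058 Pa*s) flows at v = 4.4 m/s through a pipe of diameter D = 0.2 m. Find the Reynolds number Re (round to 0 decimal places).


Re = rho * v * D / mu
Re = 1092 * 4.4 * 0.2 / 0.0058
Re = 960.96 / 0.0058
Re = 165683


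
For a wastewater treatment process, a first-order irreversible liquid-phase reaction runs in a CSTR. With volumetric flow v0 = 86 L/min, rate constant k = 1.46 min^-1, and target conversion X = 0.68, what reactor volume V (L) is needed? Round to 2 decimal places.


V = v0 * X / (k * (1 - X))
V = 86 * 0.68 / (1.46 * (1 - 0.68))
V = 58.48 / (1.46 * 0.32)
V = 58.48 / 0.4672
V = 125.17 L


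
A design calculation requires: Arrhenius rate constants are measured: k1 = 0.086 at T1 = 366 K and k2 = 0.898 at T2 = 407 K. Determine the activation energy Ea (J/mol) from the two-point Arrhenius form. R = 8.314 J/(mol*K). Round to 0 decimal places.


Ea = R * ln(k2/k1) / (1/T1 - 1/T2)
ln(k2/k1) = ln(0.898/0.086) = 2.3458228
1/T1 - 1/T2 = 1/366 - 1/407 = 0.00027523798
Ea = 8.314 * 2.3458228 / 0.00027523798
Ea = 70859 J/mol


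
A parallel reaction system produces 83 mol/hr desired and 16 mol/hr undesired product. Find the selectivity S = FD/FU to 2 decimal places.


S = desired product rate / undesired product rate
S = 83 / 16
S = 5.19


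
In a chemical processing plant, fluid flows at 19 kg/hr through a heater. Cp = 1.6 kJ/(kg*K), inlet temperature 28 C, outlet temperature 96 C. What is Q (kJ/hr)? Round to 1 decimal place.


Q = m_dot * Cp * (T2 - T1)
Q = 19 * 1.6 * (96 - 28)
Q = 19 * 1.6 * 68
Q = 2067.2 kJ/hr


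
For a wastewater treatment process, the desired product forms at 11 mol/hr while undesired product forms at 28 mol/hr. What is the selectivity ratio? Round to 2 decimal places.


S = desired product rate / undesired product rate
S = 11 / 28
S = 0.39


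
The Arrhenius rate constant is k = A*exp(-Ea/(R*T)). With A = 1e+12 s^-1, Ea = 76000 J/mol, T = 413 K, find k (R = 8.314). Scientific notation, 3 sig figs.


k = A * exp(-Ea/(R*T))
k = 1e+12 * exp(-76000 / (8.314 * 413))
k = 1e+12 * exp(-22.133675)
k = 2.44e+02


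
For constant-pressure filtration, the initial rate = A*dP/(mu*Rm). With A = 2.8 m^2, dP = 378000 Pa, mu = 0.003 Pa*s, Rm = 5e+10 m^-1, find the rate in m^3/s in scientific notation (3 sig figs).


rate = A * dP / (mu * Rm)
rate = 2.8 * 378000 / (0.003 * 5e+10)
rate = 1058400.0 / 1.500e+08
rate = 7.06e-03 m^3/s


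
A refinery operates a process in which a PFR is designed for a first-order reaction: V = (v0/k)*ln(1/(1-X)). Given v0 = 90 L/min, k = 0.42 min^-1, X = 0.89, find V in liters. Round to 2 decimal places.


V = (v0/k) * ln(1/(1-X))
V = (90/0.42) * ln(1/(1-0.89))
V = 214.285714 * ln(9.090909)
V = 214.285714 * 2.207275
V = 472.99 L


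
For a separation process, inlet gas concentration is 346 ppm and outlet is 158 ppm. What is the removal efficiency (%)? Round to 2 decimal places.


Efficiency = (G_in - G_out) / G_in * 100%
Efficiency = (346 - 158) / 346 * 100
Efficiency = 188 / 346 * 100
Efficiency = 54.34%


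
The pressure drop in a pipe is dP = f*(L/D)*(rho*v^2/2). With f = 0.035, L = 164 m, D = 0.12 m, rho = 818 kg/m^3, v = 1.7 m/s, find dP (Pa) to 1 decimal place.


dP = f * (L/D) * (rho*v^2/2)
dP = 0.035 * (164/0.12) * (818*1.7^2/2)
L/D = 1366.66666667
rho*v^2/2 = 818*2.89/2 = 1182.01
dP = 0.035 * 1366.66666667 * 1182.01
dP = 56539.5 Pa


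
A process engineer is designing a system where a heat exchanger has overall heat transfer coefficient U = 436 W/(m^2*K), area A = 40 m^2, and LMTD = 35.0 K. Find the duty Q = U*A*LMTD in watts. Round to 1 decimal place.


Q = U * A * LMTD
Q = 436 * 40 * 35.0
Q = 610400.0 W


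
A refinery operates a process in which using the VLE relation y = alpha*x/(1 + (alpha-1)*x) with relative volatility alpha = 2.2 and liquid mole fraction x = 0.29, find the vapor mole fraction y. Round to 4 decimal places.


y = alpha*x / (1 + (alpha-1)*x)
y = 2.2*0.29 / (1 + (2.2-1)*0.29)
y = 0.638 / (1 + 0.348)
y = 0.638 / 1.348
y = 0.4733


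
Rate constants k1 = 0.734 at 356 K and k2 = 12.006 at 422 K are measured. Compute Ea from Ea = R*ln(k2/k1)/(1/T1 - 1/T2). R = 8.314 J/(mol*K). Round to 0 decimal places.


Ea = R * ln(k2/k1) / (1/T1 - 1/T2)
ln(k2/k1) = ln(12.006/0.734) = 2.7946528
1/T1 - 1/T2 = 1/356 - 1/422 = 0.000439320518
Ea = 8.314 * 2.7946528 / 0.000439320518
Ea = 52888 J/mol


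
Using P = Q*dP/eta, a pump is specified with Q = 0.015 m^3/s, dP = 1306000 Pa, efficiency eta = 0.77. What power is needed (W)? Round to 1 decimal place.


P = Q * dP / eta
P = 0.015 * 1306000 / 0.77
P = 19590.0 / 0.77
P = 25441.6 W


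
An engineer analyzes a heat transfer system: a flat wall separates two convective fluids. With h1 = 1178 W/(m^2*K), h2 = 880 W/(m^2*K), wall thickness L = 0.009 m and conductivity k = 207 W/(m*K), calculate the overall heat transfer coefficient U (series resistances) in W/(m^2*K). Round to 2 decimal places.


1/U = 1/h1 + L/k + 1/h2
1/U = 1/1178 + 0.009/207 + 1/880
1/U = 0.0008488964 + 4.34783e-05 + 0.0011363636
1/U = 0.0020287383
U = 492.92 W/(m^2*K)


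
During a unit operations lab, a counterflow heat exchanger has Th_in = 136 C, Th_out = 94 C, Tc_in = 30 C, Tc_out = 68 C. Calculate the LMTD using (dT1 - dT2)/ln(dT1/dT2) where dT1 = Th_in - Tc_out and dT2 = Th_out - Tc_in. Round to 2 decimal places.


dT1 = Th_in - Tc_out = 136 - 68 = 68
dT2 = Th_out - Tc_in = 94 - 30 = 64
LMTD = (dT1 - dT2) / ln(dT1/dT2)
LMTD = (68 - 64) / ln(68/64)
LMTD = 65.98 K


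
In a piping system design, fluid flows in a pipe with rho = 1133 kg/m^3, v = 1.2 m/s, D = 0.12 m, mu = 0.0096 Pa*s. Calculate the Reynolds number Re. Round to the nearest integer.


Re = rho * v * D / mu
Re = 1133 * 1.2 * 0.12 / 0.0096
Re = 163.152 / 0.0096
Re = 16995


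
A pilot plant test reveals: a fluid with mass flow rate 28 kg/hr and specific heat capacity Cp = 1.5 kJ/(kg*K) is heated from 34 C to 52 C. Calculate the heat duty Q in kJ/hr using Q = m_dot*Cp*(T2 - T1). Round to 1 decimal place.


Q = m_dot * Cp * (T2 - T1)
Q = 28 * 1.5 * (52 - 34)
Q = 28 * 1.5 * 18
Q = 756.0 kJ/hr


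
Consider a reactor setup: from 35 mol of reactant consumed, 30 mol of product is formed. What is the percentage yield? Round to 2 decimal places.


Yield = (moles product / moles consumed) * 100%
Yield = (30 / 35) * 100
Yield = 0.8571 * 100
Yield = 85.71%


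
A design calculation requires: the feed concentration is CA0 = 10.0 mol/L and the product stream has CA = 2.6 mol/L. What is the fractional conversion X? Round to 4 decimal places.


X = (CA0 - CA) / CA0
X = (10.0 - 2.6) / 10.0
X = 7.4 / 10.0
X = 0.7400


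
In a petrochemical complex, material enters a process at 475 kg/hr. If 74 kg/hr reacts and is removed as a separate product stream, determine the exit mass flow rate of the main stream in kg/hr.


Steady-state mass balance on the main outlet: F_out = F_in - F_removed
F_out = 475 - 74
F_out = 401 kg/hr


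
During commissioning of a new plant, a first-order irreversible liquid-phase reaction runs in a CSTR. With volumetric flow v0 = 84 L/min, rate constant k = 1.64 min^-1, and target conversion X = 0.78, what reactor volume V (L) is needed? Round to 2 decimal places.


V = v0 * X / (k * (1 - X))
V = 84 * 0.78 / (1.64 * (1 - 0.78))
V = 65.52 / (1.64 * 0.22)
V = 65.52 / 0.3608
V = 181.60 L


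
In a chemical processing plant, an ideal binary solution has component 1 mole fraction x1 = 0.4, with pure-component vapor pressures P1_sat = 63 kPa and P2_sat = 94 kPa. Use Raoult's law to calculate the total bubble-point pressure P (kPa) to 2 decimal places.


P = x1*P1_sat + x2*P2_sat
x2 = 1 - x1 = 1 - 0.4 = 0.6
P = 0.4*63 + 0.6*94
P = 25.2 + 56.4
P = 81.60 kPa


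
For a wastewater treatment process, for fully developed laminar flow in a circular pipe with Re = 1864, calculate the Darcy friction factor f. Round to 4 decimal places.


f = 64 / Re
f = 64 / 1864
f = 0.0343


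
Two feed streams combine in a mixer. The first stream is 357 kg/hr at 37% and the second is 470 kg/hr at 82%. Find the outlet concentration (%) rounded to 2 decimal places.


Mass balance on solute: F1*x1 + F2*x2 = F3*x3
F3 = F1 + F2 = 357 + 470 = 827 kg/hr
x3 = (F1*x1 + F2*x2)/F3
x3 = (357*0.37 + 470*0.82) / 827
x3 = 62.57%


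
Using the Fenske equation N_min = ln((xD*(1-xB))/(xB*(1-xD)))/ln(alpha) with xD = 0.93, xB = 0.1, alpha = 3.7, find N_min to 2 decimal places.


N_min = ln((xD*(1-xB))/(xB*(1-xD))) / ln(alpha)
Numerator inside ln: 0.837 / 0.007 = 119.571429
ln(119.571429) = 4.783914
ln(alpha) = ln(3.7) = 1.308333
N_min = 4.783914 / 1.308333 = 3.66


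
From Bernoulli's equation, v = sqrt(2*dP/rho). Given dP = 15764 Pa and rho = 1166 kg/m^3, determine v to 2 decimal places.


v = sqrt(2*dP/rho)
v = sqrt(2*15764/1166)
v = sqrt(27.039451)
v = 5.20 m/s


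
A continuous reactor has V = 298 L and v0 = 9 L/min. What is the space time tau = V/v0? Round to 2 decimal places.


tau = V / v0
tau = 298 / 9
tau = 33.11 min


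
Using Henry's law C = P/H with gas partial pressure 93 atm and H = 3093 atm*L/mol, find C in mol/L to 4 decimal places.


C = P / H
C = 93 / 3093
C = 0.0301 mol/L


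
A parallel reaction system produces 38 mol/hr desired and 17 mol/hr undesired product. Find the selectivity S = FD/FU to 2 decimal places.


S = desired product rate / undesired product rate
S = 38 / 17
S = 2.24


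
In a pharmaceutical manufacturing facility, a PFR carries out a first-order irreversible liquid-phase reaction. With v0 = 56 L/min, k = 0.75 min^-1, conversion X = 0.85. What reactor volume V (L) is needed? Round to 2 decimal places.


V = (v0/k) * ln(1/(1-X))
V = (56/0.75) * ln(1/(1-0.85))
V = 74.666667 * ln(6.666667)
V = 74.666667 * 1.89712
V = 141.65 L


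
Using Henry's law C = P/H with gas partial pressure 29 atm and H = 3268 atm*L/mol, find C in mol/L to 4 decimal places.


C = P / H
C = 29 / 3268
C = 0.0089 mol/L


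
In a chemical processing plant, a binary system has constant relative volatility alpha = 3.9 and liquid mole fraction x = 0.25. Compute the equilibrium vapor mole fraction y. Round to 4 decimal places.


y = alpha*x / (1 + (alpha-1)*x)
y = 3.9*0.25 / (1 + (3.9-1)*0.25)
y = 0.975 / (1 + 0.725)
y = 0.975 / 1.725
y = 0.5652


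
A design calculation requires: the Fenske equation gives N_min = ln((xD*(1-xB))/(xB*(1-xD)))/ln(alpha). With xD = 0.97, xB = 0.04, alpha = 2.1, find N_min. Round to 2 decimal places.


N_min = ln((xD*(1-xB))/(xB*(1-xD))) / ln(alpha)
Numerator inside ln: 0.9312 / 0.0012 = 776.0
ln(776.0) = 6.654153
ln(alpha) = ln(2.1) = 0.741937
N_min = 6.654153 / 0.741937 = 8.97


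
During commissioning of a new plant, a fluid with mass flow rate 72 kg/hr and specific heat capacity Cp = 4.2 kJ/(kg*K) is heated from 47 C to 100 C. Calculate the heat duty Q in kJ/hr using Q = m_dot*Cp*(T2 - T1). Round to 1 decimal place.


Q = m_dot * Cp * (T2 - T1)
Q = 72 * 4.2 * (100 - 47)
Q = 72 * 4.2 * 53
Q = 16027.2 kJ/hr


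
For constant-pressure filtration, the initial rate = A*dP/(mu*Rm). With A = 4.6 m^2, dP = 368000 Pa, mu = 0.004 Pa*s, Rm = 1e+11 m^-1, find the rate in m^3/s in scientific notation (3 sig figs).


rate = A * dP / (mu * Rm)
rate = 4.6 * 368000 / (0.004 * 1e+11)
rate = 1692800.0 / 4.000e+08
rate = 4.23e-03 m^3/s


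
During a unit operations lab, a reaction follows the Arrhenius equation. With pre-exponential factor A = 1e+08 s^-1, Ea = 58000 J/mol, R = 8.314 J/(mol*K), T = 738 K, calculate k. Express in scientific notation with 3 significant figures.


k = A * exp(-Ea/(R*T))
k = 1e+08 * exp(-58000 / (8.314 * 738))
k = 1e+08 * exp(-9.452825)
k = 7.85e+03


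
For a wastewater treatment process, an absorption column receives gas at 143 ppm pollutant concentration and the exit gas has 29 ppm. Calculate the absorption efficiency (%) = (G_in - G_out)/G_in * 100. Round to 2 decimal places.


Efficiency = (G_in - G_out) / G_in * 100%
Efficiency = (143 - 29) / 143 * 100
Efficiency = 114 / 143 * 100
Efficiency = 79.72%


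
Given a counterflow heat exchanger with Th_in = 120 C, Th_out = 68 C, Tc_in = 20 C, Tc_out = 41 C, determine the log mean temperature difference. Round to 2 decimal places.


dT1 = Th_in - Tc_out = 120 - 41 = 79
dT2 = Th_out - Tc_in = 68 - 20 = 48
LMTD = (dT1 - dT2) / ln(dT1/dT2)
LMTD = (79 - 48) / ln(79/48)
LMTD = 62.22 K


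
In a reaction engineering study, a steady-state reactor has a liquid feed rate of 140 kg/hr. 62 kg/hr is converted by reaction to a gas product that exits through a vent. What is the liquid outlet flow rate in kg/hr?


Steady-state mass balance on the main outlet: F_out = F_in - F_removed
F_out = 140 - 62
F_out = 78 kg/hr


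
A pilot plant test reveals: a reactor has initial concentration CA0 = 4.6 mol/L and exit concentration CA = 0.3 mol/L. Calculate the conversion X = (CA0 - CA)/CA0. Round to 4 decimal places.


X = (CA0 - CA) / CA0
X = (4.6 - 0.3) / 4.6
X = 4.3 / 4.6
X = 0.9348


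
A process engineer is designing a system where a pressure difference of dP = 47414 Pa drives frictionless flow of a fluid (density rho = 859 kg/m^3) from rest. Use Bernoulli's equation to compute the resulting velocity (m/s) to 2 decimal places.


v = sqrt(2*dP/rho)
v = sqrt(2*47414/859)
v = sqrt(110.393481)
v = 10.51 m/s


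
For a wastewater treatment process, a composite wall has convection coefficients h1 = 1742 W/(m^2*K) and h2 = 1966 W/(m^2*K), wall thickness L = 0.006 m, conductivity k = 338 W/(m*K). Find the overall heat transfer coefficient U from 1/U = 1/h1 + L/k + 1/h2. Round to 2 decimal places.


1/U = 1/h1 + L/k + 1/h2
1/U = 1/1742 + 0.006/338 + 1/1966
1/U = 0.0005740528 + 1.77515e-05 + 0.000508647
1/U = 0.0011004513
U = 908.72 W/(m^2*K)


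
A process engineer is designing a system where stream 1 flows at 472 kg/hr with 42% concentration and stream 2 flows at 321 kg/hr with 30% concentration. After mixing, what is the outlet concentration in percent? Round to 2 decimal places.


Mass balance on solute: F1*x1 + F2*x2 = F3*x3
F3 = F1 + F2 = 472 + 321 = 793 kg/hr
x3 = (F1*x1 + F2*x2)/F3
x3 = (472*0.42 + 321*0.3) / 793
x3 = 37.14%


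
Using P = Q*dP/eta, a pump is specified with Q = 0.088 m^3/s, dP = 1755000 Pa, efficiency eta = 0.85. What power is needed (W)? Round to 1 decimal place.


P = Q * dP / eta
P = 0.088 * 1755000 / 0.85
P = 154440.0 / 0.85
P = 181694.1 W


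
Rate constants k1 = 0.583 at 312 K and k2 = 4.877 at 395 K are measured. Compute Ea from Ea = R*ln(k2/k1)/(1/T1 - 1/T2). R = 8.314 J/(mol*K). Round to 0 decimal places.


Ea = R * ln(k2/k1) / (1/T1 - 1/T2)
ln(k2/k1) = ln(4.877/0.583) = 2.1240984
1/T1 - 1/T2 = 1/312 - 1/395 = 0.000673482636
Ea = 8.314 * 2.1240984 / 0.000673482636
Ea = 26222 J/mol


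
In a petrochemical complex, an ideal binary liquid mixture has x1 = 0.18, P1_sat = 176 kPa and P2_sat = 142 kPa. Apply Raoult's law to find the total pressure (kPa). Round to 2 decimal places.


P = x1*P1_sat + x2*P2_sat
x2 = 1 - x1 = 1 - 0.18 = 0.82
P = 0.18*176 + 0.82*142
P = 31.68 + 116.44
P = 148.12 kPa


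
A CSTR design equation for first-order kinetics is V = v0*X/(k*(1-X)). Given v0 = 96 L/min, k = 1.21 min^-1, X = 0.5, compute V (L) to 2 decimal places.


V = v0 * X / (k * (1 - X))
V = 96 * 0.5 / (1.21 * (1 - 0.5))
V = 48.0 / (1.21 * 0.5)
V = 48.0 / 0.605
V = 79.34 L


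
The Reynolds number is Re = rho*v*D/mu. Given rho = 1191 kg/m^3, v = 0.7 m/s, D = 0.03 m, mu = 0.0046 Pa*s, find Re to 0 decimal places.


Re = rho * v * D / mu
Re = 1191 * 0.7 * 0.03 / 0.0046
Re = 25.011 / 0.0046
Re = 5437


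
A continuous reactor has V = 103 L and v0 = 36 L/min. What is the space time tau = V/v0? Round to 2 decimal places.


tau = V / v0
tau = 103 / 36
tau = 2.86 min


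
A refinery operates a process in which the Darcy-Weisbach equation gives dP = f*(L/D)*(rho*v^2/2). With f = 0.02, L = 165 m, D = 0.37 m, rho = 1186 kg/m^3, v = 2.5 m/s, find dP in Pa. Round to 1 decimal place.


dP = f * (L/D) * (rho*v^2/2)
dP = 0.02 * (165/0.37) * (1186*2.5^2/2)
L/D = 445.94594595
rho*v^2/2 = 1186*6.25/2 = 3706.25
dP = 0.02 * 445.94594595 * 3706.25
dP = 33055.7 Pa


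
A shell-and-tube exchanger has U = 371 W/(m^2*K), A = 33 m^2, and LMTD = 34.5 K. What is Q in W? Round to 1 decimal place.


Q = U * A * LMTD
Q = 371 * 33 * 34.5
Q = 422383.5 W


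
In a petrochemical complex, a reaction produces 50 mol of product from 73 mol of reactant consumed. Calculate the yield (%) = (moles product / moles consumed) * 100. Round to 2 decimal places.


Yield = (moles product / moles consumed) * 100%
Yield = (50 / 73) * 100
Yield = 0.6849 * 100
Yield = 68.49%


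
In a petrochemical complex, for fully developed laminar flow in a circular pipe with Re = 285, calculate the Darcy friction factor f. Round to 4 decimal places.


f = 64 / Re
f = 64 / 285
f = 0.2246


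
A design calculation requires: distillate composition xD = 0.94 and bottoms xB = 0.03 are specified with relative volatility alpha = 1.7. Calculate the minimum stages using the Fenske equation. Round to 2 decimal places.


N_min = ln((xD*(1-xB))/(xB*(1-xD))) / ln(alpha)
Numerator inside ln: 0.9118 / 0.0018 = 506.555556
ln(506.555556) = 6.227634
ln(alpha) = ln(1.7) = 0.530628
N_min = 6.227634 / 0.530628 = 11.74


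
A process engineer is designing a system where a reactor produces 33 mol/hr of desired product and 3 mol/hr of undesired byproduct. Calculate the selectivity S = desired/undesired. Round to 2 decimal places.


S = desired product rate / undesired product rate
S = 33 / 3
S = 11.00


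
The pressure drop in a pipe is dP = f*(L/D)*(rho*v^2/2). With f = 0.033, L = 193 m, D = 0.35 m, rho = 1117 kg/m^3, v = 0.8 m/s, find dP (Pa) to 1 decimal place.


dP = f * (L/D) * (rho*v^2/2)
dP = 0.033 * (193/0.35) * (1117*0.8^2/2)
L/D = 551.42857143
rho*v^2/2 = 1117*0.64/2 = 357.44
dP = 0.033 * 551.42857143 * 357.44
dP = 6504.4 Pa


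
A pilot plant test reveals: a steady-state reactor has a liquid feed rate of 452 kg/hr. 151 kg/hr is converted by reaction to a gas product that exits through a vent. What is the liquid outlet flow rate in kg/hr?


Steady-state mass balance on the main outlet: F_out = F_in - F_removed
F_out = 452 - 151
F_out = 301 kg/hr


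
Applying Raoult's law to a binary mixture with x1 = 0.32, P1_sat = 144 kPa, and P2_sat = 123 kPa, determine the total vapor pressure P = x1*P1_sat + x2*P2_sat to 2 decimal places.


P = x1*P1_sat + x2*P2_sat
x2 = 1 - x1 = 1 - 0.32 = 0.68
P = 0.32*144 + 0.68*123
P = 46.08 + 83.64
P = 129.72 kPa


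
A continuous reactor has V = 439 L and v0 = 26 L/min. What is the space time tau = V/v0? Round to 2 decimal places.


tau = V / v0
tau = 439 / 26
tau = 16.88 min


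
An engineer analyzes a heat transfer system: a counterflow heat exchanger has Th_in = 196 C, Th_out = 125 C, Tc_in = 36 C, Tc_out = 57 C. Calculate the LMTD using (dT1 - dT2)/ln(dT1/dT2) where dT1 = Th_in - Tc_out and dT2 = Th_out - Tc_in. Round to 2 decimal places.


dT1 = Th_in - Tc_out = 196 - 57 = 139
dT2 = Th_out - Tc_in = 125 - 36 = 89
LMTD = (dT1 - dT2) / ln(dT1/dT2)
LMTD = (139 - 89) / ln(139/89)
LMTD = 112.15 K


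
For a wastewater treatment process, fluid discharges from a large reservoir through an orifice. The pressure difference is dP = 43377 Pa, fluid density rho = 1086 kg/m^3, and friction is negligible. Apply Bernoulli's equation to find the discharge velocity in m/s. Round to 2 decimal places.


v = sqrt(2*dP/rho)
v = sqrt(2*43377/1086)
v = sqrt(79.883978)
v = 8.94 m/s


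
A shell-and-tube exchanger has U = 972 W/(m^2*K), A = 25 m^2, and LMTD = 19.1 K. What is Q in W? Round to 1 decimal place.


Q = U * A * LMTD
Q = 972 * 25 * 19.1
Q = 464130.0 W


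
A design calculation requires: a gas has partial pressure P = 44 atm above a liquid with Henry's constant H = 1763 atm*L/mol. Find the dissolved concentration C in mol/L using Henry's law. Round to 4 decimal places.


C = P / H
C = 44 / 1763
C = 0.0250 mol/L


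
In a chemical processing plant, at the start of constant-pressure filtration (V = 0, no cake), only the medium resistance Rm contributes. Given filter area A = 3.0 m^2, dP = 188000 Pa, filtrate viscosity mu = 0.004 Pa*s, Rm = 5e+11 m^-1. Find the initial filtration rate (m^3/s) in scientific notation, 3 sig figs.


rate = A * dP / (mu * Rm)
rate = 3.0 * 188000 / (0.004 * 5e+11)
rate = 564000.0 / 2.000e+09
rate = 2.82e-04 m^3/s


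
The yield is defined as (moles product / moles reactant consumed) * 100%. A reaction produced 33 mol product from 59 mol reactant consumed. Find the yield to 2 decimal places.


Yield = (moles product / moles consumed) * 100%
Yield = (33 / 59) * 100
Yield = 0.5593 * 100
Yield = 55.93%


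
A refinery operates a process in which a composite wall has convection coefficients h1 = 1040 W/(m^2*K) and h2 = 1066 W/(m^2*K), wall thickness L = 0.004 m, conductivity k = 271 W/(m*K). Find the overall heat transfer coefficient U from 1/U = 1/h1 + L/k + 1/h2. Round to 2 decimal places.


1/U = 1/h1 + L/k + 1/h2
1/U = 1/1040 + 0.004/271 + 1/1066
1/U = 0.0009615385 + 1.47601e-05 + 0.0009380863
1/U = 0.0019143849
U = 522.36 W/(m^2*K)


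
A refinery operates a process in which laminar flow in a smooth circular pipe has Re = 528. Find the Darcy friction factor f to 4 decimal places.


f = 64 / Re
f = 64 / 528
f = 0.1212


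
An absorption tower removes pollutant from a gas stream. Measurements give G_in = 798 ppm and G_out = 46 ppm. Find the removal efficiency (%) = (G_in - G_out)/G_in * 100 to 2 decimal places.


Efficiency = (G_in - G_out) / G_in * 100%
Efficiency = (798 - 46) / 798 * 100
Efficiency = 752 / 798 * 100
Efficiency = 94.24%


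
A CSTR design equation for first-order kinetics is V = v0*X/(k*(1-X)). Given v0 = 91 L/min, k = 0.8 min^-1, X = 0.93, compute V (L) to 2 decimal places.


V = v0 * X / (k * (1 - X))
V = 91 * 0.93 / (0.8 * (1 - 0.93))
V = 84.63 / (0.8 * 0.07)
V = 84.63 / 0.056
V = 1511.25 L


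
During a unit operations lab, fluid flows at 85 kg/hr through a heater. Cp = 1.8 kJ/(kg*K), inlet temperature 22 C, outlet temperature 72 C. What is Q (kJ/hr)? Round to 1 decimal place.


Q = m_dot * Cp * (T2 - T1)
Q = 85 * 1.8 * (72 - 22)
Q = 85 * 1.8 * 50
Q = 7650.0 kJ/hr


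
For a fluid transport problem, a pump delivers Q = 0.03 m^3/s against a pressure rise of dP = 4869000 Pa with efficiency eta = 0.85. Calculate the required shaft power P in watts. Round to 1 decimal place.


P = Q * dP / eta
P = 0.03 * 4869000 / 0.85
P = 146070.0 / 0.85
P = 171847.1 W


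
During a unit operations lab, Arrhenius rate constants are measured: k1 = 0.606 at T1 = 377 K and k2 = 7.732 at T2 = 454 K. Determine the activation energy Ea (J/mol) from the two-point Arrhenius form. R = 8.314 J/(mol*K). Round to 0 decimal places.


Ea = R * ln(k2/k1) / (1/T1 - 1/T2)
ln(k2/k1) = ln(7.732/0.606) = 2.5462429
1/T1 - 1/T2 = 1/377 - 1/454 = 0.000449876722
Ea = 8.314 * 2.5462429 / 0.000449876722
Ea = 47056 J/mol


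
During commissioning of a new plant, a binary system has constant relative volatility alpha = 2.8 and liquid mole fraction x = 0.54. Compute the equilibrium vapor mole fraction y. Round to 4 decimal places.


y = alpha*x / (1 + (alpha-1)*x)
y = 2.8*0.54 / (1 + (2.8-1)*0.54)
y = 1.512 / (1 + 0.972)
y = 1.512 / 1.972
y = 0.7667


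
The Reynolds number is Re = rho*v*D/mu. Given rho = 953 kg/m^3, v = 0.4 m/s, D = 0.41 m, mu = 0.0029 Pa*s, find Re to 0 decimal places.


Re = rho * v * D / mu
Re = 953 * 0.4 * 0.41 / 0.0029
Re = 156.292 / 0.0029
Re = 53894


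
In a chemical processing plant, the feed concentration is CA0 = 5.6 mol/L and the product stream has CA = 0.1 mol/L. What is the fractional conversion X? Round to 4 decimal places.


X = (CA0 - CA) / CA0
X = (5.6 - 0.1) / 5.6
X = 5.5 / 5.6
X = 0.9821


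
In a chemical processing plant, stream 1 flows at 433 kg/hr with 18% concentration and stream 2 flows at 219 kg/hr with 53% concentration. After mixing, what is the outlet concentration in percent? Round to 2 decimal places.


Mass balance on solute: F1*x1 + F2*x2 = F3*x3
F3 = F1 + F2 = 433 + 219 = 652 kg/hr
x3 = (F1*x1 + F2*x2)/F3
x3 = (433*0.18 + 219*0.53) / 652
x3 = 29.76%


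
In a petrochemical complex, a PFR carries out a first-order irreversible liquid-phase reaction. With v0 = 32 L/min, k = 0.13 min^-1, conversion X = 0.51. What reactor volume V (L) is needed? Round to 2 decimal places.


V = (v0/k) * ln(1/(1-X))
V = (32/0.13) * ln(1/(1-0.51))
V = 246.153846 * ln(2.040816)
V = 246.153846 * 0.71335
V = 175.59 L


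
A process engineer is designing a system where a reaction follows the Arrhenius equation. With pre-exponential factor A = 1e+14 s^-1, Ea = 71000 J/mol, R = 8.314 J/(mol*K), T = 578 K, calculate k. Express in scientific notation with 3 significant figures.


k = A * exp(-Ea/(R*T))
k = 1e+14 * exp(-71000 / (8.314 * 578))
k = 1e+14 * exp(-14.774762)
k = 3.83e+07


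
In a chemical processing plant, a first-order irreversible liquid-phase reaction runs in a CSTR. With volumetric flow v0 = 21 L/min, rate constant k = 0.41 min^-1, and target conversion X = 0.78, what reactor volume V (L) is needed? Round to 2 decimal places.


V = v0 * X / (k * (1 - X))
V = 21 * 0.78 / (0.41 * (1 - 0.78))
V = 16.38 / (0.41 * 0.22)
V = 16.38 / 0.0902
V = 181.60 L
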